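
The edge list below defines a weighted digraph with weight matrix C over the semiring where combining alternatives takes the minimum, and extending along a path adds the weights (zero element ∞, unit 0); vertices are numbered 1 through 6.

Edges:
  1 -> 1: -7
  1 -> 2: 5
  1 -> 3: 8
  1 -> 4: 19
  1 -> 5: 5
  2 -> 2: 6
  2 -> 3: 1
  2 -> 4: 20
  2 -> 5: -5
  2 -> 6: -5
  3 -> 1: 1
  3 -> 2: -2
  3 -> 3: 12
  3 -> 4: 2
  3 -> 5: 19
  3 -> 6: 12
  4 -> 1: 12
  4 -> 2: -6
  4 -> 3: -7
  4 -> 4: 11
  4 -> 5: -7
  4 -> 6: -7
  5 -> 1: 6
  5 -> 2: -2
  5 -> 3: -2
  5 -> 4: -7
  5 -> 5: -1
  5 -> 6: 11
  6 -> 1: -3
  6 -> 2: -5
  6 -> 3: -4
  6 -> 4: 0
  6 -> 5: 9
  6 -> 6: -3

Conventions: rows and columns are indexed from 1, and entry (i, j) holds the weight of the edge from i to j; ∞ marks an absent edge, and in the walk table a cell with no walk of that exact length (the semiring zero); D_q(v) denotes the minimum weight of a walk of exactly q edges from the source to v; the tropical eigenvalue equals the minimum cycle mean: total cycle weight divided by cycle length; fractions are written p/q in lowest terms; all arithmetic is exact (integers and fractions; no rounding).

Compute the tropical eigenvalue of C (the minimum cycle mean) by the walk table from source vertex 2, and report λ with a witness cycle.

q=0: [∞, 0, ∞, ∞, ∞, ∞]
q=1: [∞, 6, 1, 20, -5, -5]
q=2: [-8, -10, -9, -12, -6, -8]
q=3: [-15, -18, -19, -13, -19, -19]
q=4: [-22, -24, -23, -26, -23, -23]
q=5: [-29, -32, -33, -30, -33, -33]
q=6: [-36, -38, -37, -40, -37, -37]
Optimal cycle mean attained by: cycle 1->1, total (-7), length 1.
Answer: λ = -7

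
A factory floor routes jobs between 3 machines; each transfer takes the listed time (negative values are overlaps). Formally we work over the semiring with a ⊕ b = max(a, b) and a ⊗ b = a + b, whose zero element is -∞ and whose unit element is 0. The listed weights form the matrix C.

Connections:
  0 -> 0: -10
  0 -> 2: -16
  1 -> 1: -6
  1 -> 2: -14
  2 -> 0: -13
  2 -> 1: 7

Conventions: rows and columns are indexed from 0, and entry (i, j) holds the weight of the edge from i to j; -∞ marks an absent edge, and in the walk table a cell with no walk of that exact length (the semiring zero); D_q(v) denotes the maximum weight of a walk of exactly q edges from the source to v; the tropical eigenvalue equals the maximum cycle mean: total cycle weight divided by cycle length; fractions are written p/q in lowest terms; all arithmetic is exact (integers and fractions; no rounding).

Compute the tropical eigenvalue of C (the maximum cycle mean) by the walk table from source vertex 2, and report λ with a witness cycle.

q=0: [-∞, -∞, 0]
q=1: [-13, 7, -∞]
q=2: [-23, 1, -7]
q=3: [-20, 0, -13]
Optimal cycle mean attained by: cycle 1->2->1, total (-14) + 7, length 2.
Answer: λ = -7/2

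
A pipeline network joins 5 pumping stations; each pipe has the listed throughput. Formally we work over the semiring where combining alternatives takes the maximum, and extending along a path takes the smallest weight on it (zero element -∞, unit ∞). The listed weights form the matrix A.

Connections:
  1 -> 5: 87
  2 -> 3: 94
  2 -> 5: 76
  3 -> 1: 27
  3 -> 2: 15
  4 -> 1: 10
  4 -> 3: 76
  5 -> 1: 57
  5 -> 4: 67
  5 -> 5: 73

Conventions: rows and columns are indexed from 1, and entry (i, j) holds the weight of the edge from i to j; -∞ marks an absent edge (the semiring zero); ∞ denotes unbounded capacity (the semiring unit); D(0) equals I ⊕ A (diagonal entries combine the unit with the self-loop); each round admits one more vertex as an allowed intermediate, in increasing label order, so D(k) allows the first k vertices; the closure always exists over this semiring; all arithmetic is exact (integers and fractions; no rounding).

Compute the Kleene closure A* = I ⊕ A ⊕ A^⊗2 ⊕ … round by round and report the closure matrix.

D(0):
  [∞, -∞, -∞, -∞, 87]
  [-∞, ∞, 94, -∞, 76]
  [27, 15, ∞, -∞, -∞]
  [10, -∞, 76, ∞, -∞]
  [57, -∞, -∞, 67, ∞]
D(1):
  [∞, -∞, -∞, -∞, 87]
  [-∞, ∞, 94, -∞, 76]
  [27, 15, ∞, -∞, 27]
  [10, -∞, 76, ∞, 10]
  [57, -∞, -∞, 67, ∞]
D(2):
  [∞, -∞, -∞, -∞, 87]
  [-∞, ∞, 94, -∞, 76]
  [27, 15, ∞, -∞, 27]
  [10, -∞, 76, ∞, 10]
  [57, -∞, -∞, 67, ∞]
D(3):
  [∞, -∞, -∞, -∞, 87]
  [27, ∞, 94, -∞, 76]
  [27, 15, ∞, -∞, 27]
  [27, 15, 76, ∞, 27]
  [57, -∞, -∞, 67, ∞]
D(4):
  [∞, -∞, -∞, -∞, 87]
  [27, ∞, 94, -∞, 76]
  [27, 15, ∞, -∞, 27]
  [27, 15, 76, ∞, 27]
  [57, 15, 67, 67, ∞]
D(5):
  [∞, 15, 67, 67, 87]
  [57, ∞, 94, 67, 76]
  [27, 15, ∞, 27, 27]
  [27, 15, 76, ∞, 27]
  [57, 15, 67, 67, ∞]
Answer: A* = [[∞, 15, 67, 67, 87], [57, ∞, 94, 67, 76], [27, 15, ∞, 27, 27], [27, 15, 76, ∞, 27], [57, 15, 67, 67, ∞]]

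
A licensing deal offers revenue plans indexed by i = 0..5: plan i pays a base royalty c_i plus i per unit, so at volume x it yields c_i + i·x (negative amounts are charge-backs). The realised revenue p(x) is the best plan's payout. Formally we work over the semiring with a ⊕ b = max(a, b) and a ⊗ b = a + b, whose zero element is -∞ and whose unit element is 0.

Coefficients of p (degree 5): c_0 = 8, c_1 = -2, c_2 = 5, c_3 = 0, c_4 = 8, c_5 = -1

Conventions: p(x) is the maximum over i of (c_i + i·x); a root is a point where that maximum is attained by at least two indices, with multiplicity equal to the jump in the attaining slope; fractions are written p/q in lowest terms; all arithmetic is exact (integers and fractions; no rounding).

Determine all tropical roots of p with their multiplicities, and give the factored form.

hull edge (i=0, c=8) to (i=4, c=8): slope 0, span 4
hull edge (i=4, c=8) to (i=5, c=-1): slope -9, span 1
Factored form: p(x) = -1 ⊗ (x ⊕ 0) ⊗ (x ⊕ 0) ⊗ (x ⊕ 0) ⊗ (x ⊕ 0) ⊗ (x ⊕ 9)
Answer: roots = 0 (mult 4), 9 (mult 1)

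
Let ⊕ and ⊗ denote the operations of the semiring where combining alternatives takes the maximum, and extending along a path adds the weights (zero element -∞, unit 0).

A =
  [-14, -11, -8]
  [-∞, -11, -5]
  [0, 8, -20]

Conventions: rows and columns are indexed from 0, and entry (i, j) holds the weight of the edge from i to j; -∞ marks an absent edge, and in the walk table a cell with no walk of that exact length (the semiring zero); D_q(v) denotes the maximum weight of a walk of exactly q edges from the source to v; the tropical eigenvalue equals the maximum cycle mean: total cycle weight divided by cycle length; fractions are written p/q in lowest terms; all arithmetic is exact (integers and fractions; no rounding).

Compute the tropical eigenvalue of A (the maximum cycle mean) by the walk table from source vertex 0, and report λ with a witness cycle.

q=0: [0, -∞, -∞]
q=1: [-14, -11, -8]
q=2: [-8, 0, -16]
q=3: [-16, -8, -5]
Optimal cycle mean attained by: cycle 1->2->1, total (-5) + 8, length 2.
Answer: λ = 3/2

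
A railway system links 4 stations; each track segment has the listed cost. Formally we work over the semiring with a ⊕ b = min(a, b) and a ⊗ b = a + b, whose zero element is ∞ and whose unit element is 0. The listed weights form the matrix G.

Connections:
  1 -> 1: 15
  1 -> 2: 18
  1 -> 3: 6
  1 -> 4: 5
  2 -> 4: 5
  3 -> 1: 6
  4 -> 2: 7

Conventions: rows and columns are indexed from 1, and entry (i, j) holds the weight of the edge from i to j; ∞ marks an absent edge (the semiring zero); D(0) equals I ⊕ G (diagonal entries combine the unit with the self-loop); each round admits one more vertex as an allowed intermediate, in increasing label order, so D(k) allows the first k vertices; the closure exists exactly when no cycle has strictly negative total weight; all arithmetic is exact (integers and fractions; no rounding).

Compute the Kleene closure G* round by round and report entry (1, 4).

D(0):
  [0, 18, 6, 5]
  [∞, 0, ∞, 5]
  [6, ∞, 0, ∞]
  [∞, 7, ∞, 0]
D(1):
  [0, 18, 6, 5]
  [∞, 0, ∞, 5]
  [6, 24, 0, 11]
  [∞, 7, ∞, 0]
D(2):
  [0, 18, 6, 5]
  [∞, 0, ∞, 5]
  [6, 24, 0, 11]
  [∞, 7, ∞, 0]
D(3):
  [0, 18, 6, 5]
  [∞, 0, ∞, 5]
  [6, 24, 0, 11]
  [∞, 7, ∞, 0]
D(4):
  [0, 12, 6, 5]
  [∞, 0, ∞, 5]
  [6, 18, 0, 11]
  [∞, 7, ∞, 0]
Answer: G*[1][4] = 5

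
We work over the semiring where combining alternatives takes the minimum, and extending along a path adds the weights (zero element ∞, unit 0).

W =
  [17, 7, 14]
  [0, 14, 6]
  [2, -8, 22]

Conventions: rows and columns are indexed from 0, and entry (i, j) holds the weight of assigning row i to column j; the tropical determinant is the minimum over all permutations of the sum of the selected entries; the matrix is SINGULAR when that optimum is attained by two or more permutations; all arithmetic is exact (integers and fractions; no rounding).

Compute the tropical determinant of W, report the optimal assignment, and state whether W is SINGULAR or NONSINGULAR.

σ = (0, 1, 2): 17 + 14 + 22 = 53
σ = (0, 2, 1): 17 + 6 + (-8) = 15
σ = (1, 0, 2): 7 + 0 + 22 = 29
σ = (1, 2, 0): 7 + 6 + 2 = 15
σ = (2, 0, 1): 14 + 0 + (-8) = 6
σ = (2, 1, 0): 14 + 14 + 2 = 30
Optimal value attained by: σ = (2, 0, 1).
Answer: det⊕(W) = 6; verdict: NONSINGULAR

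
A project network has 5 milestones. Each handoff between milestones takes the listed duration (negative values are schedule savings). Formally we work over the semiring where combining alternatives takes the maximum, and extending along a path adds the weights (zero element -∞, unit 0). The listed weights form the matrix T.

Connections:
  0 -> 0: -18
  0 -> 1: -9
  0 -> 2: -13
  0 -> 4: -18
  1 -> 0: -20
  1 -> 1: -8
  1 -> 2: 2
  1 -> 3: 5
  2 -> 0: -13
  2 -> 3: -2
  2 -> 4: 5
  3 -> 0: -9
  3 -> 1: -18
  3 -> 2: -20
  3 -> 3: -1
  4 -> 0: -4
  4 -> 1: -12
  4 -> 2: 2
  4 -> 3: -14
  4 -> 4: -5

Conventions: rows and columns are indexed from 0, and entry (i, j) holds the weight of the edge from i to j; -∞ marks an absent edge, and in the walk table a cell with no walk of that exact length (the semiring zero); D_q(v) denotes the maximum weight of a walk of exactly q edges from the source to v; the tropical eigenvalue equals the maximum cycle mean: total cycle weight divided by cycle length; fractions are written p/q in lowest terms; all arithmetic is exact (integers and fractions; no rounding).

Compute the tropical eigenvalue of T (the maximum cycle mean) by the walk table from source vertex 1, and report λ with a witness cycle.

q=0: [-∞, 0, -∞, -∞, -∞]
q=1: [-20, -8, 2, 5, -∞]
q=2: [-4, -13, -6, 4, 7]
q=3: [3, -5, 9, 3, 2]
q=4: [-2, -6, 4, 7, 14]
q=5: [10, 2, 16, 6, 9]
Optimal cycle mean attained by: cycle 2->4->2, total 5 + 2, length 2.
Answer: λ = 7/2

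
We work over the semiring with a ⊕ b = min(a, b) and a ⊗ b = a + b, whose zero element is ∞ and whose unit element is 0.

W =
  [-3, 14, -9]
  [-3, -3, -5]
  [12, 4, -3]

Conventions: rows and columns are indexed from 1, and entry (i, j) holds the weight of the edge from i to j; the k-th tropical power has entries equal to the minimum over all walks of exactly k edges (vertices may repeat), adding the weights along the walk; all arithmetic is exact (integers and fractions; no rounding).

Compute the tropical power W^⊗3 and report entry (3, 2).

W^⊗2:
  [-6, -5, -12]
  [-6, -6, -12]
  [1, 1, -6]
W^⊗3:
  [-9, -8, -15]
  [-9, -9, -15]
  [-2, -2, -9]
Key observation: the optimum is the walk 3->2->2->2, with weight 4 + (-3) + (-3) = -2.
Optimal value attained by: walk 3->2->2->2.
Answer: (W^⊗3)[3][2] = -2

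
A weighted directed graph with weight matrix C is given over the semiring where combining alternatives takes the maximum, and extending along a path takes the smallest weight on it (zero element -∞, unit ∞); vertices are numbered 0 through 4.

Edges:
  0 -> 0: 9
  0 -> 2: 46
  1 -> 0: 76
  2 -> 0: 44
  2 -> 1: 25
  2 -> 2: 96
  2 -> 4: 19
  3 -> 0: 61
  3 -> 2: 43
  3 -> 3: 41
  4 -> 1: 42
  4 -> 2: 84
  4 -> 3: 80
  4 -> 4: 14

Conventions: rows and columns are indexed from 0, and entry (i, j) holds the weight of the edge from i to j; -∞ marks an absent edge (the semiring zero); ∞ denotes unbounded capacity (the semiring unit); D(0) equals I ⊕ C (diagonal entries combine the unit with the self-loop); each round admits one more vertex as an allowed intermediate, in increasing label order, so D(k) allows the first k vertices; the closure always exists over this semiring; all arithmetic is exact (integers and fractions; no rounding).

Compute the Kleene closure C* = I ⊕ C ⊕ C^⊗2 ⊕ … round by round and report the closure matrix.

D(0):
  [∞, -∞, 46, -∞, -∞]
  [76, ∞, -∞, -∞, -∞]
  [44, 25, ∞, -∞, 19]
  [61, -∞, 43, ∞, -∞]
  [-∞, 42, 84, 80, ∞]
D(1):
  [∞, -∞, 46, -∞, -∞]
  [76, ∞, 46, -∞, -∞]
  [44, 25, ∞, -∞, 19]
  [61, -∞, 46, ∞, -∞]
  [-∞, 42, 84, 80, ∞]
D(2):
  [∞, -∞, 46, -∞, -∞]
  [76, ∞, 46, -∞, -∞]
  [44, 25, ∞, -∞, 19]
  [61, -∞, 46, ∞, -∞]
  [42, 42, 84, 80, ∞]
D(3):
  [∞, 25, 46, -∞, 19]
  [76, ∞, 46, -∞, 19]
  [44, 25, ∞, -∞, 19]
  [61, 25, 46, ∞, 19]
  [44, 42, 84, 80, ∞]
D(4):
  [∞, 25, 46, -∞, 19]
  [76, ∞, 46, -∞, 19]
  [44, 25, ∞, -∞, 19]
  [61, 25, 46, ∞, 19]
  [61, 42, 84, 80, ∞]
D(5):
  [∞, 25, 46, 19, 19]
  [76, ∞, 46, 19, 19]
  [44, 25, ∞, 19, 19]
  [61, 25, 46, ∞, 19]
  [61, 42, 84, 80, ∞]
Answer: C* = [[∞, 25, 46, 19, 19], [76, ∞, 46, 19, 19], [44, 25, ∞, 19, 19], [61, 25, 46, ∞, 19], [61, 42, 84, 80, ∞]]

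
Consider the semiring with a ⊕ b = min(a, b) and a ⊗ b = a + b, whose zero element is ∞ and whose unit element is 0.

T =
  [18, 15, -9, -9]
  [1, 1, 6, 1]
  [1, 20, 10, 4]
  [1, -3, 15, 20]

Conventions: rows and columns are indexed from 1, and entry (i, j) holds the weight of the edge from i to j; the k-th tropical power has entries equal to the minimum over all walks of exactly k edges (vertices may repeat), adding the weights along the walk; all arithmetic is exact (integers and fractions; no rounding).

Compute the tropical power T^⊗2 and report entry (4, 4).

T^⊗2:
  [-8, -12, 1, -5]
  [2, -2, -8, -8]
  [5, 1, -8, -8]
  [-2, -2, -8, -8]
Key observation: the optimum is the walk 4->1->4, with weight 1 + (-9) = -8.
Optimal value attained by: walk 4->1->4.
Answer: (T^⊗2)[4][4] = -8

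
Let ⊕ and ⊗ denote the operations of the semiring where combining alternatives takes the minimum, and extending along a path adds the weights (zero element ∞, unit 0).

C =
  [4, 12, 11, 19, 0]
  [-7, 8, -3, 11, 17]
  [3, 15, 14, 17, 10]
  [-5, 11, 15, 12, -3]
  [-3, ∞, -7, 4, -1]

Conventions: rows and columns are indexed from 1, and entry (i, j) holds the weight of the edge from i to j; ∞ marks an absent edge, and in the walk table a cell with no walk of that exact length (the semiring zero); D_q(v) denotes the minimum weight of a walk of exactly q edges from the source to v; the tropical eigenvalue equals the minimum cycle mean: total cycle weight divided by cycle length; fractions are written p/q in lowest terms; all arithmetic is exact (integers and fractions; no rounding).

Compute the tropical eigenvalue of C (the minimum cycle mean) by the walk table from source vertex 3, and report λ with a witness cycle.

q=0: [∞, ∞, 0, ∞, ∞]
q=1: [3, 15, 14, 17, 10]
q=2: [7, 15, 3, 14, 3]
q=3: [0, 18, -4, 7, 2]
q=4: [-1, 11, -5, 6, 0]
q=5: [-3, 10, -7, 4, -1]
Optimal cycle mean attained by: cycle 1->5->1, total 0 + (-3), length 2.
Answer: λ = -3/2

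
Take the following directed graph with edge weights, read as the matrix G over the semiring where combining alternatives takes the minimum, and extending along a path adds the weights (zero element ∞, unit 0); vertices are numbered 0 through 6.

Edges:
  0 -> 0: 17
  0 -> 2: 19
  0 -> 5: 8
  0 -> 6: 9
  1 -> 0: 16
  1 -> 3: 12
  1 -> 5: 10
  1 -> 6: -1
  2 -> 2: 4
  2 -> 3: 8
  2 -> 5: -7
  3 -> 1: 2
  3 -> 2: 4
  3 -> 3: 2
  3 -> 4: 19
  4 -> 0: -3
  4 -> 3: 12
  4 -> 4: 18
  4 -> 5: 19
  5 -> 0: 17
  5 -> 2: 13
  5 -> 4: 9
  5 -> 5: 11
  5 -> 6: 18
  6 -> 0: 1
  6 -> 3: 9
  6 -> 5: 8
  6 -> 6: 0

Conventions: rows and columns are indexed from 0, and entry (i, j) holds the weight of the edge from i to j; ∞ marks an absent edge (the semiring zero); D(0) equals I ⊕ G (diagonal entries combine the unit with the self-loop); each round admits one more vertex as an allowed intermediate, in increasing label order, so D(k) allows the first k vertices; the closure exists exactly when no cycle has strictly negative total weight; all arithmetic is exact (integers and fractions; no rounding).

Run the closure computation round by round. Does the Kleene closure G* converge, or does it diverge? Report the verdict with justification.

D(0):
  [0, ∞, 19, ∞, ∞, 8, 9]
  [16, 0, ∞, 12, ∞, 10, -1]
  [∞, ∞, 0, 8, ∞, -7, ∞]
  [∞, 2, 4, 0, 19, ∞, ∞]
  [-3, ∞, ∞, 12, 0, 19, ∞]
  [17, ∞, 13, ∞, 9, 0, 18]
  [1, ∞, ∞, 9, ∞, 8, 0]
D(1):
  [0, ∞, 19, ∞, ∞, 8, 9]
  [16, 0, 35, 12, ∞, 10, -1]
  [∞, ∞, 0, 8, ∞, -7, ∞]
  [∞, 2, 4, 0, 19, ∞, ∞]
  [-3, ∞, 16, 12, 0, 5, 6]
  [17, ∞, 13, ∞, 9, 0, 18]
  [1, ∞, 20, 9, ∞, 8, 0]
D(2):
  [0, ∞, 19, ∞, ∞, 8, 9]
  [16, 0, 35, 12, ∞, 10, -1]
  [∞, ∞, 0, 8, ∞, -7, ∞]
  [18, 2, 4, 0, 19, 12, 1]
  [-3, ∞, 16, 12, 0, 5, 6]
  [17, ∞, 13, ∞, 9, 0, 18]
  [1, ∞, 20, 9, ∞, 8, 0]
D(3):
  [0, ∞, 19, 27, ∞, 8, 9]
  [16, 0, 35, 12, ∞, 10, -1]
  [∞, ∞, 0, 8, ∞, -7, ∞]
  [18, 2, 4, 0, 19, -3, 1]
  [-3, ∞, 16, 12, 0, 5, 6]
  [17, ∞, 13, 21, 9, 0, 18]
  [1, ∞, 20, 9, ∞, 8, 0]
D(4):
  [0, 29, 19, 27, 46, 8, 9]
  [16, 0, 16, 12, 31, 9, -1]
  [26, 10, 0, 8, 27, -7, 9]
  [18, 2, 4, 0, 19, -3, 1]
  [-3, 14, 16, 12, 0, 5, 6]
  [17, 23, 13, 21, 9, 0, 18]
  [1, 11, 13, 9, 28, 6, 0]
D(5):
  [0, 29, 19, 27, 46, 8, 9]
  [16, 0, 16, 12, 31, 9, -1]
  [24, 10, 0, 8, 27, -7, 9]
  [16, 2, 4, 0, 19, -3, 1]
  [-3, 14, 16, 12, 0, 5, 6]
  [6, 23, 13, 21, 9, 0, 15]
  [1, 11, 13, 9, 28, 6, 0]
D(6):
  [0, 29, 19, 27, 17, 8, 9]
  [15, 0, 16, 12, 18, 9, -1]
  [-1, 10, 0, 8, 2, -7, 8]
  [3, 2, 4, 0, 6, -3, 1]
  [-3, 14, 16, 12, 0, 5, 6]
  [6, 23, 13, 21, 9, 0, 15]
  [1, 11, 13, 9, 15, 6, 0]
D(7):
  [0, 20, 19, 18, 17, 8, 9]
  [0, 0, 12, 8, 14, 5, -1]
  [-1, 10, 0, 8, 2, -7, 8]
  [2, 2, 4, 0, 6, -3, 1]
  [-3, 14, 16, 12, 0, 5, 6]
  [6, 23, 13, 21, 9, 0, 15]
  [1, 11, 13, 9, 15, 6, 0]
Key observation: every diagonal entry stays at the unit through all rounds, so no improving cycle exists.
Answer: CONVERGES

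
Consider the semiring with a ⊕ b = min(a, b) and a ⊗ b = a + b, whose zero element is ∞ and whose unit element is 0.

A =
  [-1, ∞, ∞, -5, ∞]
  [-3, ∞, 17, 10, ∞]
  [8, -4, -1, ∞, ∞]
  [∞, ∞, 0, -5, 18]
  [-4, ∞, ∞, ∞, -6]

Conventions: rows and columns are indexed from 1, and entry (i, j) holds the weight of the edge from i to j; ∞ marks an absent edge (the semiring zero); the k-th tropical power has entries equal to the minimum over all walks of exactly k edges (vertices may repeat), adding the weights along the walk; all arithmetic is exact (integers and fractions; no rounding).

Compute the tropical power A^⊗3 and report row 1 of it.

A^⊗2:
  [-2, ∞, -5, -10, 13]
  [-4, 13, 10, -8, 28]
  [-7, -5, -2, 3, ∞]
  [8, -4, -5, -10, 12]
  [-10, ∞, ∞, -9, -12]
A^⊗3:
  [-3, -9, -10, -15, 7]
  [-5, 6, -8, -13, 10]
  [-8, -6, -3, -12, 21]
  [-7, -9, -10, -15, 6]
  [-16, ∞, -9, -15, -18]
Answer: row 1 of A^⊗3 = [-3, -9, -10, -15, 7]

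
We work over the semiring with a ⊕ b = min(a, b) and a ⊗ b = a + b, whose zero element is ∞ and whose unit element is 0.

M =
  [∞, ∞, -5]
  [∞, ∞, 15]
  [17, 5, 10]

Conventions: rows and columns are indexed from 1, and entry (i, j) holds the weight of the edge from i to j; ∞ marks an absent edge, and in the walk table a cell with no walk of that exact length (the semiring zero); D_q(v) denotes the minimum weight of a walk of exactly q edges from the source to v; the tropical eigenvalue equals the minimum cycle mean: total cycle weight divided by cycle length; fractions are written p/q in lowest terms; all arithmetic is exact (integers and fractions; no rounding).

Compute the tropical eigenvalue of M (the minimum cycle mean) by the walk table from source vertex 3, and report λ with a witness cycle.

q=0: [∞, ∞, 0]
q=1: [17, 5, 10]
q=2: [27, 15, 12]
q=3: [29, 17, 22]
Optimal cycle mean attained by: cycle 1->3->1, total (-5) + 17, length 2.
Answer: λ = 6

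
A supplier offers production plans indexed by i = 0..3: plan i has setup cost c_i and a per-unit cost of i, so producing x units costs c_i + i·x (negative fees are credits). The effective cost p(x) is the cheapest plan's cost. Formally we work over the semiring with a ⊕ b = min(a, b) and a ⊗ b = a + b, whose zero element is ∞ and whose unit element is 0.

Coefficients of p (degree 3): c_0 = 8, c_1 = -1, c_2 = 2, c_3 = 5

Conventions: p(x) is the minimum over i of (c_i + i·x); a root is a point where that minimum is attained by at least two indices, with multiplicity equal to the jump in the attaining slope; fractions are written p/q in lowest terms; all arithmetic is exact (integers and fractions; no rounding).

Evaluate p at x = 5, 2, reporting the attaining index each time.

p(5) = min(8+0·5=8, -1+1·5=4, 2+2·5=12, 5+3·5=20) = 4 (attained by i=1)
p(2) = min(8+0·2=8, -1+1·2=1, 2+2·2=6, 5+3·2=11) = 1 (attained by i=1)
Answer: p(5) = 4; p(2) = 1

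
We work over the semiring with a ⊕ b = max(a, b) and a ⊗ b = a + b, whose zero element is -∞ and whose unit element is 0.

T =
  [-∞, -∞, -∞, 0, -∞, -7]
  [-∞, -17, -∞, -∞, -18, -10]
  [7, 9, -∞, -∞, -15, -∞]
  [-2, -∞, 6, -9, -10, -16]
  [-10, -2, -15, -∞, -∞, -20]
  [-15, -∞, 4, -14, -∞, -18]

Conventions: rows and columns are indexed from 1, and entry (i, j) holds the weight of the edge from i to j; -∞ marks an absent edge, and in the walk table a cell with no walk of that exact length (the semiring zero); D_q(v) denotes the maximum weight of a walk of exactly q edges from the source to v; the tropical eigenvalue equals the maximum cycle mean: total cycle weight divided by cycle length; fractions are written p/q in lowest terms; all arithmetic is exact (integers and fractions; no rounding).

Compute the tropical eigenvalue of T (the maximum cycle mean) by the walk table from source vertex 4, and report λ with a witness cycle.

q=0: [-∞, -∞, -∞, 0, -∞, -∞]
q=1: [-2, -∞, 6, -9, -10, -16]
q=2: [13, 15, -3, -2, -9, -9]
q=3: [4, 6, 4, 13, -3, 6]
q=4: [11, 13, 19, 4, 3, -3]
q=5: [26, 28, 10, 11, 4, 4]
q=6: [17, 19, 17, 26, 10, 19]
Optimal cycle mean attained by: cycle 1->4->3->1, total 0 + 6 + 7, length 3.
Answer: λ = 13/3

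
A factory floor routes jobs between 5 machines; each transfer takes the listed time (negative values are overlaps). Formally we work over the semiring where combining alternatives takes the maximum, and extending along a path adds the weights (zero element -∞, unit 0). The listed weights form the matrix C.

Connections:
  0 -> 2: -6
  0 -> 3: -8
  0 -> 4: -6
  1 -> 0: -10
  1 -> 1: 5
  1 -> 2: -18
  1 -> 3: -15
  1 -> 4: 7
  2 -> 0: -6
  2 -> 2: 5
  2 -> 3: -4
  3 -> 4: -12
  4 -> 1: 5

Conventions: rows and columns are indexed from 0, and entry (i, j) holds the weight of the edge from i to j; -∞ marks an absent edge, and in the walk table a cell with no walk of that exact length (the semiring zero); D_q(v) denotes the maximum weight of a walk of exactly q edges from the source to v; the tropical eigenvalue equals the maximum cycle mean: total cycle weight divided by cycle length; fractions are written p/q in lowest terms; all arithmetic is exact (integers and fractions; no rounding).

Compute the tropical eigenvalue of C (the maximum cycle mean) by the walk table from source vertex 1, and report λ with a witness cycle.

q=0: [-∞, 0, -∞, -∞, -∞]
q=1: [-10, 5, -18, -15, 7]
q=2: [-5, 12, -13, -10, 12]
q=3: [2, 17, -6, -3, 19]
q=4: [7, 24, -1, 2, 24]
q=5: [14, 29, 6, 9, 31]
Optimal cycle mean attained by: cycle 1->4->1, total 7 + 5, length 2.
Answer: λ = 6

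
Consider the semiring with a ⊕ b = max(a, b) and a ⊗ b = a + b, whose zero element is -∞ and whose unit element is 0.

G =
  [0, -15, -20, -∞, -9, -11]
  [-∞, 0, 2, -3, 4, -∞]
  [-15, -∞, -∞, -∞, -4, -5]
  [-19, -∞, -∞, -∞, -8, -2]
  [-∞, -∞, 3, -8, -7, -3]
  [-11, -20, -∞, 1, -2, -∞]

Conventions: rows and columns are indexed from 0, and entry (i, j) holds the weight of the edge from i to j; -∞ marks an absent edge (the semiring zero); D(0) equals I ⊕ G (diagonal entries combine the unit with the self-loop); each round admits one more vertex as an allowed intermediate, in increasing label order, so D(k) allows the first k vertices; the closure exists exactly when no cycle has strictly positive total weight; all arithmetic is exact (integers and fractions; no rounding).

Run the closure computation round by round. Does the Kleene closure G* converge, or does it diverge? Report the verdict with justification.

D(0):
  [0, -15, -20, -∞, -9, -11]
  [-∞, 0, 2, -3, 4, -∞]
  [-15, -∞, 0, -∞, -4, -5]
  [-19, -∞, -∞, 0, -8, -2]
  [-∞, -∞, 3, -8, 0, -3]
  [-11, -20, -∞, 1, -2, 0]
D(1):
  [0, -15, -20, -∞, -9, -11]
  [-∞, 0, 2, -3, 4, -∞]
  [-15, -30, 0, -∞, -4, -5]
  [-19, -34, -39, 0, -8, -2]
  [-∞, -∞, 3, -8, 0, -3]
  [-11, -20, -31, 1, -2, 0]
D(2):
  [0, -15, -13, -18, -9, -11]
  [-∞, 0, 2, -3, 4, -∞]
  [-15, -30, 0, -33, -4, -5]
  [-19, -34, -32, 0, -8, -2]
  [-∞, -∞, 3, -8, 0, -3]
  [-11, -20, -18, 1, -2, 0]
D(3):
  [0, -15, -13, -18, -9, -11]
  [-13, 0, 2, -3, 4, -3]
  [-15, -30, 0, -33, -4, -5]
  [-19, -34, -32, 0, -8, -2]
  [-12, -27, 3, -8, 0, -2]
  [-11, -20, -18, 1, -2, 0]
D(4):
  [0, -15, -13, -18, -9, -11]
  [-13, 0, 2, -3, 4, -3]
  [-15, -30, 0, -33, -4, -5]
  [-19, -34, -32, 0, -8, -2]
  [-12, -27, 3, -8, 0, -2]
  [-11, -20, -18, 1, -2, 0]
D(5):
  [0, -15, -6, -17, -9, -11]
  [-8, 0, 7, -3, 4, 2]
  [-15, -30, 0, -12, -4, -5]
  [-19, -34, -5, 0, -8, -2]
  [-12, -27, 3, -8, 0, -2]
  [-11, -20, 1, 1, -2, 0]
D(6):
  [0, -15, -6, -10, -9, -11]
  [-8, 0, 7, 3, 4, 2]
  [-15, -25, 0, -4, -4, -5]
  [-13, -22, -1, 0, -4, -2]
  [-12, -22, 3, -1, 0, -2]
  [-11, -20, 1, 1, -2, 0]
Key observation: every diagonal entry stays at the unit through all rounds, so no improving cycle exists.
Answer: CONVERGES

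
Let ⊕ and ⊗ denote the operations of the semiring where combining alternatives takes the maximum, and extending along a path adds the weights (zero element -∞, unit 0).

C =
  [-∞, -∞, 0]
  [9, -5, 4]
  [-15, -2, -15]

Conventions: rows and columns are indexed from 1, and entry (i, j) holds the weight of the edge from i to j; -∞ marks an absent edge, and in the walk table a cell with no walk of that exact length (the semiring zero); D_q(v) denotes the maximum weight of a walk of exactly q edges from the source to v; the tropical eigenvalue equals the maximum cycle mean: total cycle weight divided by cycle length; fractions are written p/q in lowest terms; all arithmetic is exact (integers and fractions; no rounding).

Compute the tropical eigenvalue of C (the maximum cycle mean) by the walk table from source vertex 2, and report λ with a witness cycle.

q=0: [-∞, 0, -∞]
q=1: [9, -5, 4]
q=2: [4, 2, 9]
q=3: [11, 7, 6]
Optimal cycle mean attained by: cycle 1->3->2->1, total 0 + (-2) + 9, length 3.
Answer: λ = 7/3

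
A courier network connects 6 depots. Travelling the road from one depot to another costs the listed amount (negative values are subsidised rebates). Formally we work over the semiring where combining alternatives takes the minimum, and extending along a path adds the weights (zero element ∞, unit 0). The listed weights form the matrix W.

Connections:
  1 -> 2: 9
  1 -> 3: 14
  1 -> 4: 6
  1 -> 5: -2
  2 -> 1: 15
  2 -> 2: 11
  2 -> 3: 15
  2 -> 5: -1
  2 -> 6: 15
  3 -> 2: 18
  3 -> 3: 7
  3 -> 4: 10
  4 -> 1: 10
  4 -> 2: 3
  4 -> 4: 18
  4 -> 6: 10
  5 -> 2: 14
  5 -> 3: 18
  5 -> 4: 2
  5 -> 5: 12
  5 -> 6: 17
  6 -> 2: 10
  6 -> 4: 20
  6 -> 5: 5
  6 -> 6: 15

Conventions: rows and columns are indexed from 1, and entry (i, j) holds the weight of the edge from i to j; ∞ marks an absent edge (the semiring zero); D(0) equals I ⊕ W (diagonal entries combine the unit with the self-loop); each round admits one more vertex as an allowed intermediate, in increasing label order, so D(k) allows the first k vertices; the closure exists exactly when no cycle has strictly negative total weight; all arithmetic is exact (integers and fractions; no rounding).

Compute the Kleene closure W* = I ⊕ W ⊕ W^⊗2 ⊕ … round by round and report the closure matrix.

D(0):
  [0, 9, 14, 6, -2, ∞]
  [15, 0, 15, ∞, -1, 15]
  [∞, 18, 0, 10, ∞, ∞]
  [10, 3, ∞, 0, ∞, 10]
  [∞, 14, 18, 2, 0, 17]
  [∞, 10, ∞, 20, 5, 0]
D(1):
  [0, 9, 14, 6, -2, ∞]
  [15, 0, 15, 21, -1, 15]
  [∞, 18, 0, 10, ∞, ∞]
  [10, 3, 24, 0, 8, 10]
  [∞, 14, 18, 2, 0, 17]
  [∞, 10, ∞, 20, 5, 0]
D(2):
  [0, 9, 14, 6, -2, 24]
  [15, 0, 15, 21, -1, 15]
  [33, 18, 0, 10, 17, 33]
  [10, 3, 18, 0, 2, 10]
  [29, 14, 18, 2, 0, 17]
  [25, 10, 25, 20, 5, 0]
D(3):
  [0, 9, 14, 6, -2, 24]
  [15, 0, 15, 21, -1, 15]
  [33, 18, 0, 10, 17, 33]
  [10, 3, 18, 0, 2, 10]
  [29, 14, 18, 2, 0, 17]
  [25, 10, 25, 20, 5, 0]
D(4):
  [0, 9, 14, 6, -2, 16]
  [15, 0, 15, 21, -1, 15]
  [20, 13, 0, 10, 12, 20]
  [10, 3, 18, 0, 2, 10]
  [12, 5, 18, 2, 0, 12]
  [25, 10, 25, 20, 5, 0]
D(5):
  [0, 3, 14, 0, -2, 10]
  [11, 0, 15, 1, -1, 11]
  [20, 13, 0, 10, 12, 20]
  [10, 3, 18, 0, 2, 10]
  [12, 5, 18, 2, 0, 12]
  [17, 10, 23, 7, 5, 0]
D(6):
  [0, 3, 14, 0, -2, 10]
  [11, 0, 15, 1, -1, 11]
  [20, 13, 0, 10, 12, 20]
  [10, 3, 18, 0, 2, 10]
  [12, 5, 18, 2, 0, 12]
  [17, 10, 23, 7, 5, 0]
Answer: W* = [[0, 3, 14, 0, -2, 10], [11, 0, 15, 1, -1, 11], [20, 13, 0, 10, 12, 20], [10, 3, 18, 0, 2, 10], [12, 5, 18, 2, 0, 12], [17, 10, 23, 7, 5, 0]]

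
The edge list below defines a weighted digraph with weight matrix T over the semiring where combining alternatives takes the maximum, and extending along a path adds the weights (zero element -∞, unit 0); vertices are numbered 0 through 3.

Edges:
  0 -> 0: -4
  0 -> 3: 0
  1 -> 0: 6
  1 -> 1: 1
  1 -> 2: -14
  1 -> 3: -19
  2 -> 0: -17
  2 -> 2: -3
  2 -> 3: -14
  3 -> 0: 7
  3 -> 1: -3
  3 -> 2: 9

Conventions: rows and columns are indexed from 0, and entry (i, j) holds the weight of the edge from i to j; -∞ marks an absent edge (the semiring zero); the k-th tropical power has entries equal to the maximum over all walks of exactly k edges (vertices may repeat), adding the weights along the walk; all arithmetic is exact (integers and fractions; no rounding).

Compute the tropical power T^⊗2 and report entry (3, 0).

T^⊗2:
  [7, -3, 9, -4]
  [7, 2, -10, 6]
  [-7, -17, -5, -17]
  [3, -2, 6, 7]
Key observation: the optimum is the walk 3->0->0, with weight 7 + (-4) = 3.
Optimal value attained by: walk 3->0->0.
Answer: (T^⊗2)[3][0] = 3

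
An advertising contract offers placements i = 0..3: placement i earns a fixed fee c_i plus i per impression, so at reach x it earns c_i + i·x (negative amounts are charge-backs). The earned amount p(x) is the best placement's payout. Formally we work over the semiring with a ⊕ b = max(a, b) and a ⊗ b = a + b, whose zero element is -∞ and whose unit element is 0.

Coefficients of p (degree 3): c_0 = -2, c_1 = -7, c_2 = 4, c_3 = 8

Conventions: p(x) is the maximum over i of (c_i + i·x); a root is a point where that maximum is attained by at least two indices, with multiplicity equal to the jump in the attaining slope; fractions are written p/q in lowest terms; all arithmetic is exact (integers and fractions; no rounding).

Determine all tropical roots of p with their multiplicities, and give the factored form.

hull edge (i=0, c=-2) to (i=3, c=8): slope 10/3, span 3
Factored form: p(x) = 8 ⊗ (x ⊕ (-10/3)) ⊗ (x ⊕ (-10/3)) ⊗ (x ⊕ (-10/3))
Answer: roots = -10/3 (mult 3)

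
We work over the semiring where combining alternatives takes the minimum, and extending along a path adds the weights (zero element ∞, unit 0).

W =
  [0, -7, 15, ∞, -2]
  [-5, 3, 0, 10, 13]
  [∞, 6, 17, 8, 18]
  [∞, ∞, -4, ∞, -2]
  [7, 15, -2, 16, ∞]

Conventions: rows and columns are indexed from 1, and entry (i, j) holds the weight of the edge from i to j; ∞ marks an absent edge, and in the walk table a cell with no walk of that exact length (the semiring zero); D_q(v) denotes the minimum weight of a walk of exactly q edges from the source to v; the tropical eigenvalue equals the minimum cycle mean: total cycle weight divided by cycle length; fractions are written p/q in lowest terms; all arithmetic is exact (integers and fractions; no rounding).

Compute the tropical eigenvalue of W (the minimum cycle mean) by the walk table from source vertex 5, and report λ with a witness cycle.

q=0: [∞, ∞, ∞, ∞, 0]
q=1: [7, 15, -2, 16, ∞]
q=2: [7, 0, 12, 6, 5]
q=3: [-5, 0, 0, 10, 4]
q=4: [-5, -12, 0, 8, -7]
q=5: [-17, -12, -12, -2, -7]
Optimal cycle mean attained by: cycle 1->2->1, total (-7) + (-5), length 2.
Answer: λ = -6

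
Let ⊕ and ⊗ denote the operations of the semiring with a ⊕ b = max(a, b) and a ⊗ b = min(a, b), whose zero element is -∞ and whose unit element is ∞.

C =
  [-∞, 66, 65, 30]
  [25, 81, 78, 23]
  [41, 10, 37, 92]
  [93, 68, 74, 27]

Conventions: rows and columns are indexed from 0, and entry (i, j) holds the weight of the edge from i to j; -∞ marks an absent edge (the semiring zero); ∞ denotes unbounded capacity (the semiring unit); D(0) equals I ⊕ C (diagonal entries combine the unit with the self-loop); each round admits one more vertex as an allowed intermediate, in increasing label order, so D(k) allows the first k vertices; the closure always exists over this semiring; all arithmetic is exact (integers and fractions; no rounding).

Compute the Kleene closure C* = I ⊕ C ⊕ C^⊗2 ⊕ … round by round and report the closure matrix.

D(0):
  [∞, 66, 65, 30]
  [25, ∞, 78, 23]
  [41, 10, ∞, 92]
  [93, 68, 74, ∞]
D(1):
  [∞, 66, 65, 30]
  [25, ∞, 78, 25]
  [41, 41, ∞, 92]
  [93, 68, 74, ∞]
D(2):
  [∞, 66, 66, 30]
  [25, ∞, 78, 25]
  [41, 41, ∞, 92]
  [93, 68, 74, ∞]
D(3):
  [∞, 66, 66, 66]
  [41, ∞, 78, 78]
  [41, 41, ∞, 92]
  [93, 68, 74, ∞]
D(4):
  [∞, 66, 66, 66]
  [78, ∞, 78, 78]
  [92, 68, ∞, 92]
  [93, 68, 74, ∞]
Answer: C* = [[∞, 66, 66, 66], [78, ∞, 78, 78], [92, 68, ∞, 92], [93, 68, 74, ∞]]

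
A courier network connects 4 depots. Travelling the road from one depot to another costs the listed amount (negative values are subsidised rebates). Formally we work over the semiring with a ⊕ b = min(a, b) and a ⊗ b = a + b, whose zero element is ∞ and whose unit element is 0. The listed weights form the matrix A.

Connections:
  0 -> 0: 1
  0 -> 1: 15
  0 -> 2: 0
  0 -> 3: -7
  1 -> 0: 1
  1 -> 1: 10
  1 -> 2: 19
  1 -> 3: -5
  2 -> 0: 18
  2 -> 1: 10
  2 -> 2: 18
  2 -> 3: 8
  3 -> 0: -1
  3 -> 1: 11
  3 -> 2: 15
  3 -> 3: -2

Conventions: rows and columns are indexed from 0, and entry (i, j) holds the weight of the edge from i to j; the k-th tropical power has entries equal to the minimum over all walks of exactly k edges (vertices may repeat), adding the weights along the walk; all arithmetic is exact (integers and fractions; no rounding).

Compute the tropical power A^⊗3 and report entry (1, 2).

A^⊗2:
  [-8, 4, 1, -9]
  [-6, 6, 1, -7]
  [7, 19, 18, 5]
  [-3, 9, -1, -8]
A^⊗3:
  [-10, 2, -8, -15]
  [-8, 4, -6, -13]
  [4, 16, 7, 0]
  [-9, 3, -3, -10]
Key observation: the optimum is the walk 1->3->0->2, with weight (-5) + (-1) + 0 = -6.
Optimal value attained by: walk 1->3->0->2.
Answer: (A^⊗3)[1][2] = -6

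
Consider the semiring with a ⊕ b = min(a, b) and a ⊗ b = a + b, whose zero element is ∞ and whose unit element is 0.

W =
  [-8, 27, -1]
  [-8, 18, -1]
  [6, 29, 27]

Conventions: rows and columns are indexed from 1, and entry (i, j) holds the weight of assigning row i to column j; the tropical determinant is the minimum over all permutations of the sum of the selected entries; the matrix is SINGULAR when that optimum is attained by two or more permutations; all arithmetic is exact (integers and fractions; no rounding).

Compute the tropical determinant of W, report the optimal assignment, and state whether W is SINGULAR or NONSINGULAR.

σ = (1, 2, 3): (-8) + 18 + 27 = 37
σ = (1, 3, 2): (-8) + (-1) + 29 = 20
σ = (2, 1, 3): 27 + (-8) + 27 = 46
σ = (2, 3, 1): 27 + (-1) + 6 = 32
σ = (3, 1, 2): (-1) + (-8) + 29 = 20
σ = (3, 2, 1): (-1) + 18 + 6 = 23
Optimal value attained by: σ = (1, 3, 2).
Answer: det⊕(W) = 20; verdict: SINGULAR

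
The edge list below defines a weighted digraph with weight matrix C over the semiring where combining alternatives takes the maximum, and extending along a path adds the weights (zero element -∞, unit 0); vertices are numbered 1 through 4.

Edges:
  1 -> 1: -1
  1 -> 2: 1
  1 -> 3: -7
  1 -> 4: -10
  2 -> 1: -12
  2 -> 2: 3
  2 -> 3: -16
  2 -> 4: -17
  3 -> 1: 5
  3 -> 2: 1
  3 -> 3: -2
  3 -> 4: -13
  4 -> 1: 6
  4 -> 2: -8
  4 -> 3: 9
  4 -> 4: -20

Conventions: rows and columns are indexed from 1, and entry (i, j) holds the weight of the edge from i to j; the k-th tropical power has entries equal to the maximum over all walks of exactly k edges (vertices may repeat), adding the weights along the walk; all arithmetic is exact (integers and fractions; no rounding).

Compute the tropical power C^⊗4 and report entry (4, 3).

C^⊗2:
  [-2, 4, -1, -11]
  [-9, 6, -8, -14]
  [4, 6, -2, -5]
  [14, 10, 7, -4]
C^⊗3:
  [4, 7, -2, -12]
  [-3, 9, -5, -11]
  [3, 9, 4, -6]
  [13, 15, 7, 4]
C^⊗4:
  [3, 10, -3, -6]
  [0, 12, -2, -8]
  [9, 12, 3, -7]
  [12, 18, 13, 3]
Key observation: the optimum is the walk 4->3->1->4->3, with weight 9 + 5 + (-10) + 9 = 13.
Optimal value attained by: walk 4->3->1->4->3.
Answer: (C^⊗4)[4][3] = 13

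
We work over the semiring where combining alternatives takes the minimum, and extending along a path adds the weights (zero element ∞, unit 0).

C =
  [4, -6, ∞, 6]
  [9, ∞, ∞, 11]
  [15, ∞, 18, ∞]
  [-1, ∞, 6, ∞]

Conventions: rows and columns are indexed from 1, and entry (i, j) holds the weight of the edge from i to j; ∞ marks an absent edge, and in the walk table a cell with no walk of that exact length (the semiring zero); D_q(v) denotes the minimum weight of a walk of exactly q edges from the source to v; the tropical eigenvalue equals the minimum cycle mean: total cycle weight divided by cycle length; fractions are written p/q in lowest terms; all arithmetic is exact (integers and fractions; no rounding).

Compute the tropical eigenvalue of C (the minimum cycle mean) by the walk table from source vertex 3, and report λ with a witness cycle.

q=0: [∞, ∞, 0, ∞]
q=1: [15, ∞, 18, ∞]
q=2: [19, 9, 36, 21]
q=3: [18, 13, 27, 20]
q=4: [19, 12, 26, 24]
Optimal cycle mean attained by: cycle 1->2->4->1, total (-6) + 11 + (-1), length 3.
Answer: λ = 4/3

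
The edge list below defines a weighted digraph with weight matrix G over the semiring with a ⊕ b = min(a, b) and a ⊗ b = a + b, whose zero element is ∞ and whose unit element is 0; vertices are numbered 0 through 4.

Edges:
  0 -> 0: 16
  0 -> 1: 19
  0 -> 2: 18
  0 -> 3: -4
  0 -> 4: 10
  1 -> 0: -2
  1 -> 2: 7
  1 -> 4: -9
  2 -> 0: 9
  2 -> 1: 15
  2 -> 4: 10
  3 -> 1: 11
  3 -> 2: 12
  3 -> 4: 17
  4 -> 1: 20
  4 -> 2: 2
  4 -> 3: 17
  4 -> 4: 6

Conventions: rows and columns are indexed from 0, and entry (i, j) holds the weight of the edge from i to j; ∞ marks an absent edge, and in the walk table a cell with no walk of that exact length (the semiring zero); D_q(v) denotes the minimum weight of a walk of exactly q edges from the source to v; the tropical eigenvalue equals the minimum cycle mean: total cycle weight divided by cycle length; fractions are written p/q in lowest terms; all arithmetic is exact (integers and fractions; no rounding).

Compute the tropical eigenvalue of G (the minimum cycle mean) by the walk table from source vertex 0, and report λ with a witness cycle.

q=0: [0, ∞, ∞, ∞, ∞]
q=1: [16, 19, 18, -4, 10]
q=2: [17, 7, 8, 12, 10]
q=3: [5, 23, 12, 13, -2]
q=4: [21, 18, 0, 1, 4]
q=5: [9, 12, 6, 17, 9]
Optimal cycle mean attained by: cycle 0->3->1->0, total (-4) + 11 + (-2), length 3.
Answer: λ = 5/3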